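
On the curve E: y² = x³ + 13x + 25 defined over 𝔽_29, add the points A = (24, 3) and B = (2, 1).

(24, 3) + (2, 1). λ = (1 - 3)/(2 - 24) ≡ 27/7 mod 29. 7⁻¹ ≡ 25 (mod 29) since 7·25 = 175 ≡ 1, so λ ≡ 8.
  x = λ² - 24 - 2 = 64 - 26 ≡ 9; y = λ·(24 - 9) - 3 ≡ 1. → (9, 1)

(9, 1)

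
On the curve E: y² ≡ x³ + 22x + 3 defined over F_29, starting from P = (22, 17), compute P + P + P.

Repeated addition: build up to 3P.
2P: tangent at (22, 17): λ = (3·22² + 22)/(2·17) ≡ 24/5. 5⁻¹ ≡ 6 (mod 29) since 5·6 = 30 ≡ 1, so λ ≡ 24·6 ≡ 28.
  x = λ² - 22 - 22 = 784 - 44 ≡ 15; y = λ·(22 - 15) - 17 ≡ 5. → (15, 5)
3P: (15, 5) + (22, 17). λ = (17 - 5)/(22 - 15) ≡ 12/7 mod 29. 7⁻¹ ≡ 25 (mod 29), so λ ≡ 10.
  x = λ² - 15 - 22 = 100 - 37 ≡ 5; y = λ·(15 - 5) - 5 ≡ 8. → (5, 8)

(5, 8)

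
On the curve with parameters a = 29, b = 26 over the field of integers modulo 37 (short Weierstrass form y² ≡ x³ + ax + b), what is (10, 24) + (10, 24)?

(26, 2)

tangent at (10, 24): λ = (3·10² + 29)/(2·24) ≡ 33/11. 11⁻¹ ≡ 27 (mod 37), so λ ≡ 33·27 ≡ 3.
  x = λ² - 10 - 10 = 9 - 20 ≡ 26; y = λ·(10 - 26) - 24 ≡ 2. → (26, 2)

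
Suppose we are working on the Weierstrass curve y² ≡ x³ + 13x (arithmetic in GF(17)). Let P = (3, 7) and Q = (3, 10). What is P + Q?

The two points share x = 3 and their y-coordinates satisfy 7 + 10 ≡ 0 (mod 17), so they are inverses. Their sum is 𝒪.

O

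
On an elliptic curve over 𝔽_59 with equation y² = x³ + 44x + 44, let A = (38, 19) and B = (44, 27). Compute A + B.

(5, 25)

(38, 19) + (44, 27). λ = (27 - 19)/(44 - 38) ≡ 8/6 mod 59. 6⁻¹ ≡ 10 (mod 59), so λ ≡ 21.
  x = λ² - 38 - 44 = 441 - 82 ≡ 5; y = λ·(38 - 5) - 19 ≡ 25. → (5, 25)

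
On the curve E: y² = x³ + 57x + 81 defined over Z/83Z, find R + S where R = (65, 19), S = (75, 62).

(42, 55)

(65, 19) + (75, 62). λ = (62 - 19)/(75 - 65) ≡ 43/10 mod 83. 10⁻¹ ≡ 25 (mod 83), so λ ≡ 79.
  x = λ² - 65 - 75 = 6241 - 140 ≡ 42; y = λ·(65 - 42) - 19 ≡ 55. → (42, 55)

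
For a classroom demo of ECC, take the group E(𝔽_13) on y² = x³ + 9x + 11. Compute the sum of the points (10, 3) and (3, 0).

(10, 10)

(10, 3) + (3, 0). λ = (0 - 3)/(3 - 10) ≡ 10/6 mod 13. 6⁻¹ ≡ 11 (mod 13), so λ ≡ 6.
  x = λ² - 10 - 3 = 36 - 13 ≡ 10; y = λ·(10 - 10) - 3 ≡ 10. → (10, 10)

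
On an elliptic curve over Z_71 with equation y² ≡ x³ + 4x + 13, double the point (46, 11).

tangent at (46, 11): λ = (3·46² + 4)/(2·11) ≡ 33/22. 22⁻¹ ≡ 42 (mod 71) since 22·42 = 924 ≡ 1, so λ ≡ 33·42 ≡ 37.
  x = λ² - 46 - 46 = 1369 - 92 ≡ 70; y = λ·(46 - 70) - 11 ≡ 24. → (70, 24)

(70, 24)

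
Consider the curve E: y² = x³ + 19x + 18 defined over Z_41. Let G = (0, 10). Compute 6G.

(13, 24)

Repeated addition: build up to 6G.
2G: tangent at (0, 10): λ = (3·0² + 19)/(2·10) ≡ 19/20. 20⁻¹ ≡ 39 (mod 41), so λ ≡ 19·39 ≡ 3.
  x = λ² - 0 - 0 = 9 - 0 ≡ 9; y = λ·(0 - 9) - 10 ≡ 4. → (9, 4)
3G: (9, 4) + (0, 10). λ = (10 - 4)/(0 - 9) ≡ 6/32 mod 41. 32⁻¹ ≡ 9 (mod 41) since 32·9 = 288 ≡ 1, so λ ≡ 13.
  x = λ² - 9 - 0 = 169 - 9 ≡ 37; y = λ·(9 - 37) - 4 ≡ 1. → (37, 1)
4G: (37, 1) + (0, 10). λ = (10 - 1)/(0 - 37) ≡ 9/4 mod 41. 4⁻¹ ≡ 31 (mod 41) since 4·31 = 124 ≡ 1, so λ ≡ 33.
  x = λ² - 37 - 0 = 1089 - 37 ≡ 27; y = λ·(37 - 27) - 1 ≡ 1. → (27, 1)
5G: (27, 1) + (0, 10). λ = (10 - 1)/(0 - 27) ≡ 9/14 mod 41. 14⁻¹ ≡ 3 (mod 41) since 14·3 = 42 ≡ 1, so λ ≡ 27.
  x = λ² - 27 - 0 = 729 - 27 ≡ 5; y = λ·(27 - 5) - 1 ≡ 19. → (5, 19)
6G: (5, 19) + (0, 10). λ = (10 - 19)/(0 - 5) ≡ 32/36 mod 41. 36⁻¹ ≡ 8 (mod 41) since 36·8 = 288 ≡ 1, so λ ≡ 10.
  x = λ² - 5 - 0 = 100 - 5 ≡ 13; y = λ·(5 - 13) - 19 ≡ 24. → (13, 24)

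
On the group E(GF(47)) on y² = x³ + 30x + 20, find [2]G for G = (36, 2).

tangent at (36, 2): λ = (3·36² + 30)/(2·2) ≡ 17/4. 4⁻¹ ≡ 12 (mod 47) since 4·12 = 48 ≡ 1, so λ ≡ 17·12 ≡ 16.
  x = λ² - 36 - 36 = 256 - 72 ≡ 43; y = λ·(36 - 43) - 2 ≡ 27. → (43, 27)

(43, 27)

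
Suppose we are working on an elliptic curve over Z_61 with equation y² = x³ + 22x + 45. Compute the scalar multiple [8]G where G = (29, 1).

(58, 47)

Repeated addition: build up to 8G.
2G: tangent at (29, 1): λ = (3·29² + 22)/(2·1) ≡ 44/2. 2⁻¹ ≡ 31 (mod 61), so λ ≡ 44·31 ≡ 22.
  x = λ² - 29 - 29 = 484 - 58 ≡ 60; y = λ·(29 - 60) - 1 ≡ 49. → (60, 49)
3G: (60, 49) + (29, 1). λ = (1 - 49)/(29 - 60) ≡ 13/30 mod 61. 30⁻¹ ≡ 59 (mod 61), so λ ≡ 35.
  x = λ² - 60 - 29 = 1225 - 89 ≡ 38; y = λ·(60 - 38) - 49 ≡ 50. → (38, 50)
4G: (38, 50) + (29, 1). λ = (1 - 50)/(29 - 38) ≡ 12/52 mod 61. 52⁻¹ ≡ 27 (mod 61), so λ ≡ 19.
  x = λ² - 38 - 29 = 361 - 67 ≡ 50; y = λ·(38 - 50) - 50 ≡ 27. → (50, 27)
5G: (50, 27) + (29, 1). λ = (1 - 27)/(29 - 50) ≡ 35/40 mod 61. 40⁻¹ ≡ 29 (mod 61), so λ ≡ 39.
  x = λ² - 50 - 29 = 1521 - 79 ≡ 39; y = λ·(50 - 39) - 27 ≡ 36. → (39, 36)
6G: (39, 36) + (29, 1). λ = (1 - 36)/(29 - 39) ≡ 26/51 mod 61. 51⁻¹ ≡ 6 (mod 61), so λ ≡ 34.
  x = λ² - 39 - 29 = 1156 - 68 ≡ 51; y = λ·(39 - 51) - 36 ≡ 44. → (51, 44)
7G: (51, 44) + (29, 1). λ = (1 - 44)/(29 - 51) ≡ 18/39 mod 61. 39⁻¹ ≡ 36 (mod 61) since 39·36 = 1404 ≡ 1, so λ ≡ 38.
  x = λ² - 51 - 29 = 1444 - 80 ≡ 22; y = λ·(51 - 22) - 44 ≡ 21. → (22, 21)
8G: (22, 21) + (29, 1). λ = (1 - 21)/(29 - 22) ≡ 41/7 mod 61. 7⁻¹ ≡ 35 (mod 61), so λ ≡ 32.
  x = λ² - 22 - 29 = 1024 - 51 ≡ 58; y = λ·(22 - 58) - 21 ≡ 47. → (58, 47)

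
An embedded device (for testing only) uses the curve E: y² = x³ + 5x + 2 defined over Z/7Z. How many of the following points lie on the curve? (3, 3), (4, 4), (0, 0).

2

(3, 3): 3² ≡ 2, rhs ≡ 2 → on.
(4, 4): 4² ≡ 2, rhs ≡ 2 → on.
(0, 0): 0² ≡ 0, rhs ≡ 2 → off.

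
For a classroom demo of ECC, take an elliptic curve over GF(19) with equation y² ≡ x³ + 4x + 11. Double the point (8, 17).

(10, 5)

tangent at (8, 17): λ = (3·8² + 4)/(2·17) ≡ 6/15. 15⁻¹ ≡ 14 (mod 19), so λ ≡ 6·14 ≡ 8.
  x = λ² - 8 - 8 = 64 - 16 ≡ 10; y = λ·(8 - 10) - 17 ≡ 5. → (10, 5)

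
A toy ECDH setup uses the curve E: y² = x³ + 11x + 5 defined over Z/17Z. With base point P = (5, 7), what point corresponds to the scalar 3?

(5, 10)

Repeated addition: build up to 3P.
2P: tangent at (5, 7): λ = (3·5² + 11)/(2·7) ≡ 1/14. 14⁻¹ ≡ 11 (mod 17), so λ ≡ 1·11 ≡ 11.
  x = λ² - 5 - 5 = 121 - 10 ≡ 9; y = λ·(5 - 9) - 7 ≡ 0. → (9, 0)
3P: (9, 0) + (5, 7). λ = (7 - 0)/(5 - 9) ≡ 7/13 mod 17. 13⁻¹ ≡ 4 (mod 17) since 13·4 = 52 ≡ 1, so λ ≡ 11.
  x = λ² - 9 - 5 = 121 - 14 ≡ 5; y = λ·(9 - 5) - 0 ≡ 10. → (5, 10)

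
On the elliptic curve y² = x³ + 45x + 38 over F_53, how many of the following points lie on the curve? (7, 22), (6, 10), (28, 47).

3

(7, 22): 22² ≡ 7, rhs ≡ 7 → on.
(6, 10): 10² ≡ 47, rhs ≡ 47 → on.
(28, 47): 47² ≡ 36, rhs ≡ 36 → on.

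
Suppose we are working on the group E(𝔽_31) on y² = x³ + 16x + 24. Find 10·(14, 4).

(4, 11)

Write Q = (14, 4).
Repeated addition: build up to 10Q.
2Q: tangent at (14, 4): λ = (3·14² + 16)/(2·4) ≡ 15/8. 8⁻¹ ≡ 4 (mod 31), so λ ≡ 15·4 ≡ 29.
  x = λ² - 14 - 14 = 841 - 28 ≡ 7; y = λ·(14 - 7) - 4 ≡ 13. → (7, 13)
3Q: (7, 13) + (14, 4). λ = (4 - 13)/(14 - 7) ≡ 22/7 mod 31. 7⁻¹ ≡ 9 (mod 31), so λ ≡ 12.
  x = λ² - 7 - 14 = 144 - 21 ≡ 30; y = λ·(7 - 30) - 13 ≡ 21. → (30, 21)
4Q: (30, 21) + (14, 4). λ = (4 - 21)/(14 - 30) ≡ 14/15 mod 31. 15⁻¹ ≡ 29 (mod 31), so λ ≡ 3.
  x = λ² - 30 - 14 = 9 - 44 ≡ 27; y = λ·(30 - 27) - 21 ≡ 19. → (27, 19)
5Q: (27, 19) + (14, 4). λ = (4 - 19)/(14 - 27) ≡ 16/18 mod 31. 18⁻¹ ≡ 19 (mod 31), so λ ≡ 25.
  x = λ² - 27 - 14 = 625 - 41 ≡ 26; y = λ·(27 - 26) - 19 ≡ 6. → (26, 6)
6Q: (26, 6) + (14, 4). λ = (4 - 6)/(14 - 26) ≡ 29/19 mod 31. 19⁻¹ ≡ 18 (mod 31) since 19·18 = 342 ≡ 1, so λ ≡ 26.
  x = λ² - 26 - 14 = 676 - 40 ≡ 16; y = λ·(26 - 16) - 6 ≡ 6. → (16, 6)
7Q: (16, 6) + (14, 4). λ = (4 - 6)/(14 - 16) ≡ 29/29 mod 31. 29⁻¹ ≡ 15 (mod 31), so λ ≡ 1.
  x = λ² - 16 - 14 = 1 - 30 ≡ 2; y = λ·(16 - 2) - 6 ≡ 8. → (2, 8)
8Q: (2, 8) + (14, 4). λ = (4 - 8)/(14 - 2) ≡ 27/12 mod 31. 12⁻¹ ≡ 13 (mod 31), so λ ≡ 10.
  x = λ² - 2 - 14 = 100 - 16 ≡ 22; y = λ·(2 - 22) - 8 ≡ 9. → (22, 9)
9Q: (22, 9) + (14, 4). λ = (4 - 9)/(14 - 22) ≡ 26/23 mod 31. 23⁻¹ ≡ 27 (mod 31), so λ ≡ 20.
  x = λ² - 22 - 14 = 400 - 36 ≡ 23; y = λ·(22 - 23) - 9 ≡ 2. → (23, 2)
10Q: (23, 2) + (14, 4). λ = (4 - 2)/(14 - 23) ≡ 2/22 mod 31. 22⁻¹ ≡ 24 (mod 31) since 22·24 = 528 ≡ 1, so λ ≡ 17.
  x = λ² - 23 - 14 = 289 - 37 ≡ 4; y = λ·(23 - 4) - 2 ≡ 11. → (4, 11)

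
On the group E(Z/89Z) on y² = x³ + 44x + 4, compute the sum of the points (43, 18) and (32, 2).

(43, 18) + (32, 2). λ = (2 - 18)/(32 - 43) ≡ 73/78 mod 89. 78⁻¹ ≡ 8 (mod 89), so λ ≡ 50.
  x = λ² - 43 - 32 = 2500 - 75 ≡ 22; y = λ·(43 - 22) - 18 ≡ 53. → (22, 53)

(22, 53)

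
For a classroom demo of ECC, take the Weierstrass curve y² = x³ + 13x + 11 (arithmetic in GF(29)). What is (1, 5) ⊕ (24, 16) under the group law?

(1, 5) + (24, 16). λ = (16 - 5)/(24 - 1) ≡ 11/23 mod 29. 23⁻¹ ≡ 24 (mod 29) since 23·24 = 552 ≡ 1, so λ ≡ 3.
  x = λ² - 1 - 24 = 9 - 25 ≡ 13; y = λ·(1 - 13) - 5 ≡ 17. → (13, 17)

(13, 17)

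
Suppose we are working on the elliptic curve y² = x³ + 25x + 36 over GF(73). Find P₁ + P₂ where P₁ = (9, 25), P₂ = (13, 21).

(9, 25) + (13, 21). λ = (21 - 25)/(13 - 9) ≡ 69/4 mod 73. 4⁻¹ ≡ 55 (mod 73), so λ ≡ 72.
  x = λ² - 9 - 13 = 5184 - 22 ≡ 52; y = λ·(9 - 52) - 25 ≡ 18. → (52, 18)

(52, 18)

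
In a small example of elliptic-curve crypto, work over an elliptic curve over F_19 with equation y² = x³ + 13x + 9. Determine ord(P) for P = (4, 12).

2P: tangent at (4, 12): λ = (3·4² + 13)/(2·12) ≡ 4/5. 5⁻¹ ≡ 4 (mod 19) since 5·4 = 20 ≡ 1, so λ ≡ 4·4 ≡ 16.
  x = λ² - 4 - 4 = 256 - 8 ≡ 1; y = λ·(4 - 1) - 12 ≡ 17. → (1, 17)
3P: (1, 17) + (4, 12). λ = (12 - 17)/(4 - 1) ≡ 14/3 mod 19. 3⁻¹ ≡ 13 (mod 19), so λ ≡ 11.
  x = λ² - 1 - 4 = 121 - 5 ≡ 2; y = λ·(1 - 2) - 17 ≡ 10. → (2, 10)
4P: (2, 10) + (4, 12). λ = (12 - 10)/(4 - 2) ≡ 2/2 mod 19. 2⁻¹ ≡ 10 (mod 19), so λ ≡ 1.
  x = λ² - 2 - 4 = 1 - 6 ≡ 14; y = λ·(2 - 14) - 10 ≡ 16. → (14, 16)
5P: (14, 16) + (4, 12). λ = (12 - 16)/(4 - 14) ≡ 15/9 mod 19. 9⁻¹ ≡ 17 (mod 19), so λ ≡ 8.
  x = λ² - 14 - 4 = 64 - 18 ≡ 8; y = λ·(14 - 8) - 16 ≡ 13. → (8, 13)
6P: (8, 13) + (4, 12). λ = (12 - 13)/(4 - 8) ≡ 18/15 mod 19. 15⁻¹ ≡ 14 (mod 19), so λ ≡ 5.
  x = λ² - 8 - 4 = 25 - 12 ≡ 13; y = λ·(8 - 13) - 13 ≡ 0. → (13, 0)
7P: (13, 0) + (4, 12). λ = (12 - 0)/(4 - 13) ≡ 12/10 mod 19. 10⁻¹ ≡ 2 (mod 19), so λ ≡ 5.
  x = λ² - 13 - 4 = 25 - 17 ≡ 8; y = λ·(13 - 8) - 0 ≡ 6. → (8, 6)
8P: (8, 6) + (4, 12). λ = (12 - 6)/(4 - 8) ≡ 6/15 mod 19. 15⁻¹ ≡ 14 (mod 19), so λ ≡ 8.
  x = λ² - 8 - 4 = 64 - 12 ≡ 14; y = λ·(8 - 14) - 6 ≡ 3. → (14, 3)
9P: (14, 3) + (4, 12). λ = (12 - 3)/(4 - 14) ≡ 9/9 mod 19. 9⁻¹ ≡ 17 (mod 19) since 9·17 = 153 ≡ 1, so λ ≡ 1.
  x = λ² - 14 - 4 = 1 - 18 ≡ 2; y = λ·(14 - 2) - 3 ≡ 9. → (2, 9)
10P: (2, 9) + (4, 12). λ = (12 - 9)/(4 - 2) ≡ 3/2 mod 19. 2⁻¹ ≡ 10 (mod 19), so λ ≡ 11.
  x = λ² - 2 - 4 = 121 - 6 ≡ 1; y = λ·(2 - 1) - 9 ≡ 2. → (1, 2)
11P: (1, 2) + (4, 12). λ = (12 - 2)/(4 - 1) ≡ 10/3 mod 19. 3⁻¹ ≡ 13 (mod 19), so λ ≡ 16.
  x = λ² - 1 - 4 = 256 - 5 ≡ 4; y = λ·(1 - 4) - 2 ≡ 7. → (4, 7)
12P: (4, 7) + (4, 12): same x and y₁ ≡ -y₂, so the sum is 𝒪.
12P = 𝒪, so the order is 12.

12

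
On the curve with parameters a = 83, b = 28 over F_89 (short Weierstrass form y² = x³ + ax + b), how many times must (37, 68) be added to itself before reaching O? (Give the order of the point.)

9

2P: tangent at (37, 68): λ = (3·37² + 83)/(2·68) ≡ 7/47. 47⁻¹ ≡ 36 (mod 89), so λ ≡ 7·36 ≡ 74.
  x = λ² - 37 - 37 = 5476 - 74 ≡ 62; y = λ·(37 - 62) - 68 ≡ 40. → (62, 40)
3P: (62, 40) + (37, 68). λ = (68 - 40)/(37 - 62) ≡ 28/64 mod 89. 64⁻¹ ≡ 32 (mod 89), so λ ≡ 6.
  x = λ² - 62 - 37 = 36 - 99 ≡ 26; y = λ·(62 - 26) - 40 ≡ 87. → (26, 87)
4P: (26, 87) + (37, 68). λ = (68 - 87)/(37 - 26) ≡ 70/11 mod 89. 11⁻¹ ≡ 81 (mod 89) since 11·81 = 891 ≡ 1, so λ ≡ 63.
  x = λ² - 26 - 37 = 3969 - 63 ≡ 79; y = λ·(26 - 79) - 87 ≡ 45. → (79, 45)
5P: (79, 45) + (37, 68). λ = (68 - 45)/(37 - 79) ≡ 23/47 mod 89. 47⁻¹ ≡ 36 (mod 89), so λ ≡ 27.
  x = λ² - 79 - 37 = 729 - 116 ≡ 79; y = λ·(79 - 79) - 45 ≡ 44. → (79, 44)
6P: (79, 44) + (37, 68). λ = (68 - 44)/(37 - 79) ≡ 24/47 mod 89. 47⁻¹ ≡ 36 (mod 89) since 47·36 = 1692 ≡ 1, so λ ≡ 63.
  x = λ² - 79 - 37 = 3969 - 116 ≡ 26; y = λ·(79 - 26) - 44 ≡ 2. → (26, 2)
7P: (26, 2) + (37, 68). λ = (68 - 2)/(37 - 26) ≡ 66/11 mod 89. 11⁻¹ ≡ 81 (mod 89) since 11·81 = 891 ≡ 1, so λ ≡ 6.
  x = λ² - 26 - 37 = 36 - 63 ≡ 62; y = λ·(26 - 62) - 2 ≡ 49. → (62, 49)
8P: (62, 49) + (37, 68). λ = (68 - 49)/(37 - 62) ≡ 19/64 mod 89. 64⁻¹ ≡ 32 (mod 89), so λ ≡ 74.
  x = λ² - 62 - 37 = 5476 - 99 ≡ 37; y = λ·(62 - 37) - 49 ≡ 21. → (37, 21)
9P: (37, 21) + (37, 68): same x and y₁ ≡ -y₂, so the sum is O.
9P = O, so the order is 9.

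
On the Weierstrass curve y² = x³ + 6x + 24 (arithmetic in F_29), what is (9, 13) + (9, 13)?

tangent at (9, 13): λ = (3·9² + 6)/(2·13) ≡ 17/26. 26⁻¹ ≡ 19 (mod 29), so λ ≡ 17·19 ≡ 4.
  x = λ² - 9 - 9 = 16 - 18 ≡ 27; y = λ·(9 - 27) - 13 ≡ 2. → (27, 2)

(27, 2)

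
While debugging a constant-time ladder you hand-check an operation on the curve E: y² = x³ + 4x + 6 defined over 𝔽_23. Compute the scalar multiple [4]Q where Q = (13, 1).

(0, 11)

Double-and-add on 4 = (100)₂. Start with Q = (13, 1) for the leading 1-bit.
double: tangent at (13, 1): λ = (3·13² + 4)/(2·1) ≡ 5/2. 2⁻¹ ≡ 12 (mod 23) since 2·12 = 24 ≡ 1, so λ ≡ 5·12 ≡ 14.
  x = λ² - 13 - 13 = 196 - 26 ≡ 9; y = λ·(13 - 9) - 1 ≡ 9. → (9, 9)
double: tangent at (9, 9): λ = (3·9² + 4)/(2·9) ≡ 17/18. 18⁻¹ ≡ 9 (mod 23) since 18·9 = 162 ≡ 1, so λ ≡ 17·9 ≡ 15.
  x = λ² - 9 - 9 = 225 - 18 ≡ 0; y = λ·(9 - 0) - 9 ≡ 11. → (0, 11)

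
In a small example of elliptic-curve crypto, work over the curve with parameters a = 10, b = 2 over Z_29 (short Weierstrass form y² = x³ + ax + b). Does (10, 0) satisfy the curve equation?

yes

y² = 0² ≡ 0; x³ + 10x + 2 = 1102 ≡ 0 (mod 29). 0 = 0.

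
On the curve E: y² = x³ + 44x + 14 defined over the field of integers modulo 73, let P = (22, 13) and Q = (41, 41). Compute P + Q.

(33, 63)

(22, 13) + (41, 41). λ = (41 - 13)/(41 - 22) ≡ 28/19 mod 73. 19⁻¹ ≡ 50 (mod 73), so λ ≡ 13.
  x = λ² - 22 - 41 = 169 - 63 ≡ 33; y = λ·(22 - 33) - 13 ≡ 63. → (33, 63)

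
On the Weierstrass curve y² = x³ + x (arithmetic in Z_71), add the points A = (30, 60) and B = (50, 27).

(30, 60) + (50, 27). λ = (27 - 60)/(50 - 30) ≡ 38/20 mod 71. 20⁻¹ ≡ 32 (mod 71), so λ ≡ 9.
  x = λ² - 30 - 50 = 81 - 80 ≡ 1; y = λ·(30 - 1) - 60 ≡ 59. → (1, 59)

(1, 59)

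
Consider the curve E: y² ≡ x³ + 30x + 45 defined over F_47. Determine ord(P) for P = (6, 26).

10

2P: tangent at (6, 26): λ = (3·6² + 30)/(2·26) ≡ 44/5. 5⁻¹ ≡ 19 (mod 47), so λ ≡ 44·19 ≡ 37.
  x = λ² - 6 - 6 = 1369 - 12 ≡ 41; y = λ·(6 - 41) - 26 ≡ 42. → (41, 42)
3P: (41, 42) + (6, 26). λ = (26 - 42)/(6 - 41) ≡ 31/12 mod 47. 12⁻¹ ≡ 4 (mod 47), so λ ≡ 30.
  x = λ² - 41 - 6 = 900 - 47 ≡ 7; y = λ·(41 - 7) - 42 ≡ 38. → (7, 38)
4P: (7, 38) + (6, 26). λ = (26 - 38)/(6 - 7) ≡ 35/46 mod 47. 46⁻¹ ≡ 46 (mod 47) since 46·46 = 2116 ≡ 1, so λ ≡ 12.
  x = λ² - 7 - 6 = 144 - 13 ≡ 37; y = λ·(7 - 37) - 38 ≡ 25. → (37, 25)
5P: (37, 25) + (6, 26). λ = (26 - 25)/(6 - 37) ≡ 1/16 mod 47. 16⁻¹ ≡ 3 (mod 47) since 16·3 = 48 ≡ 1, so λ ≡ 3.
  x = λ² - 37 - 6 = 9 - 43 ≡ 13; y = λ·(37 - 13) - 25 ≡ 0. → (13, 0)
6P: (13, 0) + (6, 26). λ = (26 - 0)/(6 - 13) ≡ 26/40 mod 47. 40⁻¹ ≡ 20 (mod 47), so λ ≡ 3.
  x = λ² - 13 - 6 = 9 - 19 ≡ 37; y = λ·(13 - 37) - 0 ≡ 22. → (37, 22)
7P: (37, 22) + (6, 26). λ = (26 - 22)/(6 - 37) ≡ 4/16 mod 47. 16⁻¹ ≡ 3 (mod 47), so λ ≡ 12.
  x = λ² - 37 - 6 = 144 - 43 ≡ 7; y = λ·(37 - 7) - 22 ≡ 9. → (7, 9)
8P: (7, 9) + (6, 26). λ = (26 - 9)/(6 - 7) ≡ 17/46 mod 47. 46⁻¹ ≡ 46 (mod 47) since 46·46 = 2116 ≡ 1, so λ ≡ 30.
  x = λ² - 7 - 6 = 900 - 13 ≡ 41; y = λ·(7 - 41) - 9 ≡ 5. → (41, 5)
9P: (41, 5) + (6, 26). λ = (26 - 5)/(6 - 41) ≡ 21/12 mod 47. 12⁻¹ ≡ 4 (mod 47), so λ ≡ 37.
  x = λ² - 41 - 6 = 1369 - 47 ≡ 6; y = λ·(41 - 6) - 5 ≡ 21. → (6, 21)
10P: (6, 21) + (6, 26): same x and y₁ ≡ -y₂, so the sum is the point at infinity.
10P = the point at infinity, so the order is 10.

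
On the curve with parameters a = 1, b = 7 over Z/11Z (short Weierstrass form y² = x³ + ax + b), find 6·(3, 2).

(7, 7)

Write Q = (3, 2).
Double-and-add on 6 = (110)₂. Start with Q = (3, 2) for the leading 1-bit.
double: tangent at (3, 2): λ = (3·3² + 1)/(2·2) ≡ 6/4. 4⁻¹ ≡ 3 (mod 11), so λ ≡ 6·3 ≡ 7.
  x = λ² - 3 - 3 = 49 - 6 ≡ 10; y = λ·(3 - 10) - 2 ≡ 4. → (10, 4)
add Q: (10, 4) + (3, 2). λ = (2 - 4)/(3 - 10) ≡ 9/4 mod 11. 4⁻¹ ≡ 3 (mod 11), so λ ≡ 5.
  x = λ² - 10 - 3 = 25 - 13 ≡ 1; y = λ·(10 - 1) - 4 ≡ 8. → (1, 8)
double: tangent at (1, 8): λ = (3·1² + 1)/(2·8) ≡ 4/5. 5⁻¹ ≡ 9 (mod 11), so λ ≡ 4·9 ≡ 3.
  x = λ² - 1 - 1 = 9 - 2 ≡ 7; y = λ·(1 - 7) - 8 ≡ 7. → (7, 7)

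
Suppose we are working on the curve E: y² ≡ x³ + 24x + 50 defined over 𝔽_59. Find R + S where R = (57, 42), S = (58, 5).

(57, 42) + (58, 5). λ = (5 - 42)/(58 - 57) ≡ 22/1 mod 59. 1⁻¹ ≡ 1 (mod 59) since 1·1 = 1 ≡ 1, so λ ≡ 22.
  x = λ² - 57 - 58 = 484 - 115 ≡ 15; y = λ·(57 - 15) - 42 ≡ 56. → (15, 56)

(15, 56)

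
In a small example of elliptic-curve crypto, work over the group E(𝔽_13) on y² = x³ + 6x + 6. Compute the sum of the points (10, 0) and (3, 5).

(9, 3)

(10, 0) + (3, 5). λ = (5 - 0)/(3 - 10) ≡ 5/6 mod 13. 6⁻¹ ≡ 11 (mod 13) since 6·11 = 66 ≡ 1, so λ ≡ 3.
  x = λ² - 10 - 3 = 9 - 13 ≡ 9; y = λ·(10 - 9) - 0 ≡ 3. → (9, 3)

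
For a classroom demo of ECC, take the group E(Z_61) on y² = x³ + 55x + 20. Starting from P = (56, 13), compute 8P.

Double-and-add on 8 = (1000)₂. Start with P = (56, 13) for the leading 1-bit.
double: tangent at (56, 13): λ = (3·56² + 55)/(2·13) ≡ 8/26. 26⁻¹ ≡ 54 (mod 61) since 26·54 = 1404 ≡ 1, so λ ≡ 8·54 ≡ 5.
  x = λ² - 56 - 56 = 25 - 112 ≡ 35; y = λ·(56 - 35) - 13 ≡ 31. → (35, 31)
double: tangent at (35, 31): λ = (3·35² + 55)/(2·31) ≡ 9/1. 1⁻¹ ≡ 1 (mod 61) since 1·1 = 1 ≡ 1, so λ ≡ 9·1 ≡ 9.
  x = λ² - 35 - 35 = 81 - 70 ≡ 11; y = λ·(35 - 11) - 31 ≡ 2. → (11, 2)
double: tangent at (11, 2): λ = (3·11² + 55)/(2·2) ≡ 52/4. 4⁻¹ ≡ 46 (mod 61) since 4·46 = 184 ≡ 1, so λ ≡ 52·46 ≡ 13.
  x = λ² - 11 - 11 = 169 - 22 ≡ 25; y = λ·(11 - 25) - 2 ≡ 60. → (25, 60)

(25, 60)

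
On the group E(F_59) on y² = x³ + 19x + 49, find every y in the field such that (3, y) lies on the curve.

29, 30

x³ + 19x + 49 = 133 ≡ 15 (mod 59).
Square roots of 15 mod 59: 29 and 30 (since 29² = 841 ≡ 15).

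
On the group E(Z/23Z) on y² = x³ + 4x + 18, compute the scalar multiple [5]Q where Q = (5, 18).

(14, 9)

Double-and-add on 5 = (101)₂. Start with Q = (5, 18) for the leading 1-bit.
double: tangent at (5, 18): λ = (3·5² + 4)/(2·18) ≡ 10/13. 13⁻¹ ≡ 16 (mod 23) since 13·16 = 208 ≡ 1, so λ ≡ 10·16 ≡ 22.
  x = λ² - 5 - 5 = 484 - 10 ≡ 14; y = λ·(5 - 14) - 18 ≡ 14. → (14, 14)
double: tangent at (14, 14): λ = (3·14² + 4)/(2·14) ≡ 17/5. 5⁻¹ ≡ 14 (mod 23), so λ ≡ 17·14 ≡ 8.
  x = λ² - 14 - 14 = 64 - 28 ≡ 13; y = λ·(14 - 13) - 14 ≡ 17. → (13, 17)
add Q: (13, 17) + (5, 18). λ = (18 - 17)/(5 - 13) ≡ 1/15 mod 23. 15⁻¹ ≡ 20 (mod 23), so λ ≡ 20.
  x = λ² - 13 - 5 = 400 - 18 ≡ 14; y = λ·(13 - 14) - 17 ≡ 9. → (14, 9)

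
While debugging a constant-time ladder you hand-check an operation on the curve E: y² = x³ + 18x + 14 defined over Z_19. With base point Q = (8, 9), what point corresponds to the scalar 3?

Repeated addition: build up to 3Q.
2Q: tangent at (8, 9): λ = (3·8² + 18)/(2·9) ≡ 1/18. 18⁻¹ ≡ 18 (mod 19) since 18·18 = 324 ≡ 1, so λ ≡ 1·18 ≡ 18.
  x = λ² - 8 - 8 = 324 - 16 ≡ 4; y = λ·(8 - 4) - 9 ≡ 6. → (4, 6)
3Q: (4, 6) + (8, 9). λ = (9 - 6)/(8 - 4) ≡ 3/4 mod 19. 4⁻¹ ≡ 5 (mod 19) since 4·5 = 20 ≡ 1, so λ ≡ 15.
  x = λ² - 4 - 8 = 225 - 12 ≡ 4; y = λ·(4 - 4) - 6 ≡ 13. → (4, 13)

(4, 13)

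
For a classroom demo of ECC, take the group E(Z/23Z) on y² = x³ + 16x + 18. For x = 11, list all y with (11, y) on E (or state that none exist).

x³ + 16x + 18 = 1525 ≡ 7 (mod 23).
7 is a non-residue mod 23; no y exists.

none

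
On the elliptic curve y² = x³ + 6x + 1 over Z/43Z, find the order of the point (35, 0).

2

2P: (35, 0) + (35, 0): same x and y₁ ≡ -y₂, so the sum is O.
2P = O, so the order is 2.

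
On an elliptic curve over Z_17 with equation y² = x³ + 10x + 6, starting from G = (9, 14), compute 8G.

O

Double-and-add on 8 = (1000)₂. Start with G = (9, 14) for the leading 1-bit.
double: tangent at (9, 14): λ = (3·9² + 10)/(2·14) ≡ 15/11. 11⁻¹ ≡ 14 (mod 17), so λ ≡ 15·14 ≡ 6.
  x = λ² - 9 - 9 = 36 - 18 ≡ 1; y = λ·(9 - 1) - 14 ≡ 0. → (1, 0)
double: (1, 0) + (1, 0): same x and y₁ ≡ -y₂, so the sum is 𝒪.
double: 𝒪 + 𝒪 = 𝒪 (identity).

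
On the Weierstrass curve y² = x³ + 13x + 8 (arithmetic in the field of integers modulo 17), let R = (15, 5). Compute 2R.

(6, 9)

tangent at (15, 5): λ = (3·15² + 13)/(2·5) ≡ 8/10. 10⁻¹ ≡ 12 (mod 17), so λ ≡ 8·12 ≡ 11.
  x = λ² - 15 - 15 = 121 - 30 ≡ 6; y = λ·(15 - 6) - 5 ≡ 9. → (6, 9)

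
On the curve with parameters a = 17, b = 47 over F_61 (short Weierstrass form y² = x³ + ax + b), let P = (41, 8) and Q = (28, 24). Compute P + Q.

(26, 58)

(41, 8) + (28, 24). λ = (24 - 8)/(28 - 41) ≡ 16/48 mod 61. 48⁻¹ ≡ 14 (mod 61) since 48·14 = 672 ≡ 1, so λ ≡ 41.
  x = λ² - 41 - 28 = 1681 - 69 ≡ 26; y = λ·(41 - 26) - 8 ≡ 58. → (26, 58)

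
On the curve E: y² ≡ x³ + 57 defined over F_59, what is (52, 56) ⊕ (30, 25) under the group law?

(52, 56) + (30, 25). λ = (25 - 56)/(30 - 52) ≡ 28/37 mod 59. 37⁻¹ ≡ 8 (mod 59) since 37·8 = 296 ≡ 1, so λ ≡ 47.
  x = λ² - 52 - 30 = 2209 - 82 ≡ 3; y = λ·(52 - 3) - 56 ≡ 5. → (3, 5)

(3, 5)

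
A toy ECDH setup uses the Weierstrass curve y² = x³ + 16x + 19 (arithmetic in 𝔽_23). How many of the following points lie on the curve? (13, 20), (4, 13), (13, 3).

(13, 20): 20² ≡ 9, rhs ≡ 9 → on.
(4, 13): 13² ≡ 8, rhs ≡ 9 → off.
(13, 3): 3² ≡ 9, rhs ≡ 9 → on.

2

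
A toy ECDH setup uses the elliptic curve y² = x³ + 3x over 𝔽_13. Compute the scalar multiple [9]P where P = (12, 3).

(12, 10)

Repeated addition: build up to 9P.
2P: tangent at (12, 3): λ = (3·12² + 3)/(2·3) ≡ 6/6. 6⁻¹ ≡ 11 (mod 13), so λ ≡ 6·11 ≡ 1.
  x = λ² - 12 - 12 = 1 - 24 ≡ 3; y = λ·(12 - 3) - 3 ≡ 6. → (3, 6)
3P: (3, 6) + (12, 3). λ = (3 - 6)/(12 - 3) ≡ 10/9 mod 13. 9⁻¹ ≡ 3 (mod 13), so λ ≡ 4.
  x = λ² - 3 - 12 = 16 - 15 ≡ 1; y = λ·(3 - 1) - 6 ≡ 2. → (1, 2)
4P: (1, 2) + (12, 3). λ = (3 - 2)/(12 - 1) ≡ 1/11 mod 13. 11⁻¹ ≡ 6 (mod 13), so λ ≡ 6.
  x = λ² - 1 - 12 = 36 - 13 ≡ 10; y = λ·(1 - 10) - 2 ≡ 9. → (10, 9)
5P: (10, 9) + (12, 3). λ = (3 - 9)/(12 - 10) ≡ 7/2 mod 13. 2⁻¹ ≡ 7 (mod 13), so λ ≡ 10.
  x = λ² - 10 - 12 = 100 - 22 ≡ 0; y = λ·(10 - 0) - 9 ≡ 0. → (0, 0)
6P: (0, 0) + (12, 3). λ = (3 - 0)/(12 - 0) ≡ 3/12 mod 13. 12⁻¹ ≡ 12 (mod 13), so λ ≡ 10.
  x = λ² - 0 - 12 = 100 - 12 ≡ 10; y = λ·(0 - 10) - 0 ≡ 4. → (10, 4)
7P: (10, 4) + (12, 3). λ = (3 - 4)/(12 - 10) ≡ 12/2 mod 13. 2⁻¹ ≡ 7 (mod 13) since 2·7 = 14 ≡ 1, so λ ≡ 6.
  x = λ² - 10 - 12 = 36 - 22 ≡ 1; y = λ·(10 - 1) - 4 ≡ 11. → (1, 11)
8P: (1, 11) + (12, 3). λ = (3 - 11)/(12 - 1) ≡ 5/11 mod 13. 11⁻¹ ≡ 6 (mod 13), so λ ≡ 4.
  x = λ² - 1 - 12 = 16 - 13 ≡ 3; y = λ·(1 - 3) - 11 ≡ 7. → (3, 7)
9P: (3, 7) + (12, 3). λ = (3 - 7)/(12 - 3) ≡ 9/9 mod 13. 9⁻¹ ≡ 3 (mod 13), so λ ≡ 1.
  x = λ² - 3 - 12 = 1 - 15 ≡ 12; y = λ·(3 - 12) - 7 ≡ 10. → (12, 10)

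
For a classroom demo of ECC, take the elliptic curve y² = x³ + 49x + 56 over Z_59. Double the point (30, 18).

(6, 25)

tangent at (30, 18): λ = (3·30² + 49)/(2·18) ≡ 35/36. 36⁻¹ ≡ 41 (mod 59), so λ ≡ 35·41 ≡ 19.
  x = λ² - 30 - 30 = 361 - 60 ≡ 6; y = λ·(30 - 6) - 18 ≡ 25. → (6, 25)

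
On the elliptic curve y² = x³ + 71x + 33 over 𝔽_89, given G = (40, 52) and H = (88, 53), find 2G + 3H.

First 2G:
Repeated addition: build up to 2G.
2G: tangent at (40, 52): λ = (3·40² + 71)/(2·52) ≡ 65/15. 15⁻¹ ≡ 6 (mod 89) since 15·6 = 90 ≡ 1, so λ ≡ 65·6 ≡ 34.
  x = λ² - 40 - 40 = 1156 - 80 ≡ 8; y = λ·(40 - 8) - 52 ≡ 57. → (8, 57)
2G = (8, 57).
Next 3H:
Repeated addition: build up to 3H.
2H: tangent at (88, 53): λ = (3·88² + 71)/(2·53) ≡ 74/17. 17⁻¹ ≡ 21 (mod 89) since 17·21 = 357 ≡ 1, so λ ≡ 74·21 ≡ 41.
  x = λ² - 88 - 88 = 1681 - 176 ≡ 81; y = λ·(88 - 81) - 53 ≡ 56. → (81, 56)
3H: (81, 56) + (88, 53). λ = (53 - 56)/(88 - 81) ≡ 86/7 mod 89. 7⁻¹ ≡ 51 (mod 89), so λ ≡ 25.
  x = λ² - 81 - 88 = 625 - 169 ≡ 11; y = λ·(81 - 11) - 56 ≡ 3. → (11, 3)
3H = (11, 3).
Finally 2G + 3H:
(8, 57) + (11, 3). λ = (3 - 57)/(11 - 8) ≡ 35/3 mod 89. 3⁻¹ ≡ 30 (mod 89), so λ ≡ 71.
  x = λ² - 8 - 11 = 5041 - 19 ≡ 38; y = λ·(8 - 38) - 57 ≡ 38. → (38, 38)

(38, 38)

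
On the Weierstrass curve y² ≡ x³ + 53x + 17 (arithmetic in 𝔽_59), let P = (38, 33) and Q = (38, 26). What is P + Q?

The two points share x = 38 and their y-coordinates satisfy 33 + 26 ≡ 0 (mod 59), so they are inverses. Their sum is 𝒪.

O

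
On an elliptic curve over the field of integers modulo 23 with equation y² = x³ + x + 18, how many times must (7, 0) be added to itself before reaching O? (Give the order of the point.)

2P: (7, 0) + (7, 0): same x and y₁ ≡ -y₂, so the sum is O.
2P = O, so the order is 2.

2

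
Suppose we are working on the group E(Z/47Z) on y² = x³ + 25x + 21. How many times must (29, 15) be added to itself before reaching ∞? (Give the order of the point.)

2P: tangent at (29, 15): λ = (3·29² + 25)/(2·15) ≡ 10/30. 30⁻¹ ≡ 11 (mod 47), so λ ≡ 10·11 ≡ 16.
  x = λ² - 29 - 29 = 256 - 58 ≡ 10; y = λ·(29 - 10) - 15 ≡ 7. → (10, 7)
3P: (10, 7) + (29, 15). λ = (15 - 7)/(29 - 10) ≡ 8/19 mod 47. 19⁻¹ ≡ 5 (mod 47), so λ ≡ 40.
  x = λ² - 10 - 29 = 1600 - 39 ≡ 10; y = λ·(10 - 10) - 7 ≡ 40. → (10, 40)
4P: (10, 40) + (29, 15). λ = (15 - 40)/(29 - 10) ≡ 22/19 mod 47. 19⁻¹ ≡ 5 (mod 47), so λ ≡ 16.
  x = λ² - 10 - 29 = 256 - 39 ≡ 29; y = λ·(10 - 29) - 40 ≡ 32. → (29, 32)
5P: (29, 32) + (29, 15): same x and y₁ ≡ -y₂, so the sum is ∞.
5P = ∞, so the order is 5.

5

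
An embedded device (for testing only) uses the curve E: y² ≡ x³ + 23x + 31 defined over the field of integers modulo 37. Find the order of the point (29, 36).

2P: tangent at (29, 36): λ = (3·29² + 23)/(2·36) ≡ 30/35. 35⁻¹ ≡ 18 (mod 37), so λ ≡ 30·18 ≡ 22.
  x = λ² - 29 - 29 = 484 - 58 ≡ 19; y = λ·(29 - 19) - 36 ≡ 36. → (19, 36)
3P: (19, 36) + (29, 36). λ = (36 - 36)/(29 - 19) ≡ 0/10 mod 37. 10⁻¹ ≡ 26 (mod 37), so λ ≡ 0.
  x = λ² - 19 - 29 = 0 - 48 ≡ 26; y = λ·(19 - 26) - 36 ≡ 1. → (26, 1)
4P: (26, 1) + (29, 36). λ = (36 - 1)/(29 - 26) ≡ 35/3 mod 37. 3⁻¹ ≡ 25 (mod 37) since 3·25 = 75 ≡ 1, so λ ≡ 24.
  x = λ² - 26 - 29 = 576 - 55 ≡ 3; y = λ·(26 - 3) - 1 ≡ 33. → (3, 33)
5P: (3, 33) + (29, 36). λ = (36 - 33)/(29 - 3) ≡ 3/26 mod 37. 26⁻¹ ≡ 10 (mod 37), so λ ≡ 30.
  x = λ² - 3 - 29 = 900 - 32 ≡ 17; y = λ·(3 - 17) - 33 ≡ 28. → (17, 28)
6P: (17, 28) + (29, 36). λ = (36 - 28)/(29 - 17) ≡ 8/12 mod 37. 12⁻¹ ≡ 34 (mod 37) since 12·34 = 408 ≡ 1, so λ ≡ 13.
  x = λ² - 17 - 29 = 169 - 46 ≡ 12; y = λ·(17 - 12) - 28 ≡ 0. → (12, 0)
7P: (12, 0) + (29, 36). λ = (36 - 0)/(29 - 12) ≡ 36/17 mod 37. 17⁻¹ ≡ 24 (mod 37), so λ ≡ 13.
  x = λ² - 12 - 29 = 169 - 41 ≡ 17; y = λ·(12 - 17) - 0 ≡ 9. → (17, 9)
8P: (17, 9) + (29, 36). λ = (36 - 9)/(29 - 17) ≡ 27/12 mod 37. 12⁻¹ ≡ 34 (mod 37) since 12·34 = 408 ≡ 1, so λ ≡ 30.
  x = λ² - 17 - 29 = 900 - 46 ≡ 3; y = λ·(17 - 3) - 9 ≡ 4. → (3, 4)
9P: (3, 4) + (29, 36). λ = (36 - 4)/(29 - 3) ≡ 32/26 mod 37. 26⁻¹ ≡ 10 (mod 37), so λ ≡ 24.
  x = λ² - 3 - 29 = 576 - 32 ≡ 26; y = λ·(3 - 26) - 4 ≡ 36. → (26, 36)
10P: (26, 36) + (29, 36). λ = (36 - 36)/(29 - 26) ≡ 0/3 mod 37. 3⁻¹ ≡ 25 (mod 37), so λ ≡ 0.
  x = λ² - 26 - 29 = 0 - 55 ≡ 19; y = λ·(26 - 19) - 36 ≡ 1. → (19, 1)
11P: (19, 1) + (29, 36). λ = (36 - 1)/(29 - 19) ≡ 35/10 mod 37. 10⁻¹ ≡ 26 (mod 37) since 10·26 = 260 ≡ 1, so λ ≡ 22.
  x = λ² - 19 - 29 = 484 - 48 ≡ 29; y = λ·(19 - 29) - 1 ≡ 1. → (29, 1)
12P: (29, 1) + (29, 36): same x and y₁ ≡ -y₂, so the sum is ∞.
12P = ∞, so the order is 12.

12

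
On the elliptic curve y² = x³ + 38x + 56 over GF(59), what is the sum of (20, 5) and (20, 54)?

O

The two points share x = 20 and their y-coordinates satisfy 5 + 54 ≡ 0 (mod 59), so they are inverses. Their sum is 𝒪.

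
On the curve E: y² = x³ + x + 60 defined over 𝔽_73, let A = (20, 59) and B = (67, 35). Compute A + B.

(20, 59) + (67, 35). λ = (35 - 59)/(67 - 20) ≡ 49/47 mod 73. 47⁻¹ ≡ 14 (mod 73), so λ ≡ 29.
  x = λ² - 20 - 67 = 841 - 87 ≡ 24; y = λ·(20 - 24) - 59 ≡ 44. → (24, 44)

(24, 44)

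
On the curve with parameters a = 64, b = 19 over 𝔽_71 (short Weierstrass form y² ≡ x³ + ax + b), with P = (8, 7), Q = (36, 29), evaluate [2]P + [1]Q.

(50, 8)

First 2P:
Repeated addition: build up to 2P.
2P: tangent at (8, 7): λ = (3·8² + 64)/(2·7) ≡ 43/14. 14⁻¹ ≡ 66 (mod 71), so λ ≡ 43·66 ≡ 69.
  x = λ² - 8 - 8 = 4761 - 16 ≡ 59; y = λ·(8 - 59) - 7 ≡ 24. → (59, 24)
2P = (59, 24).
Finally 2P + Q:
(59, 24) + (36, 29). λ = (29 - 24)/(36 - 59) ≡ 5/48 mod 71. 48⁻¹ ≡ 37 (mod 71) since 48·37 = 1776 ≡ 1, so λ ≡ 43.
  x = λ² - 59 - 36 = 1849 - 95 ≡ 50; y = λ·(59 - 50) - 24 ≡ 8. → (50, 8)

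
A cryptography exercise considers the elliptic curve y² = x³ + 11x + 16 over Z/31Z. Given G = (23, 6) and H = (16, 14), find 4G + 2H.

(22, 5)

First 4G:
Double-and-add on 4 = (100)₂. Start with G = (23, 6) for the leading 1-bit.
double: tangent at (23, 6): λ = (3·23² + 11)/(2·6) ≡ 17/12. 12⁻¹ ≡ 13 (mod 31), so λ ≡ 17·13 ≡ 4.
  x = λ² - 23 - 23 = 16 - 46 ≡ 1; y = λ·(23 - 1) - 6 ≡ 20. → (1, 20)
double: tangent at (1, 20): λ = (3·1² + 11)/(2·20) ≡ 14/9. 9⁻¹ ≡ 7 (mod 31), so λ ≡ 14·7 ≡ 5.
  x = λ² - 1 - 1 = 25 - 2 ≡ 23; y = λ·(1 - 23) - 20 ≡ 25. → (23, 25)
4G = (23, 25).
Next 2H:
Repeated addition: build up to 2H.
2H: tangent at (16, 14): λ = (3·16² + 11)/(2·14) ≡ 4/28. 28⁻¹ ≡ 10 (mod 31), so λ ≡ 4·10 ≡ 9.
  x = λ² - 16 - 16 = 81 - 32 ≡ 18; y = λ·(16 - 18) - 14 ≡ 30. → (18, 30)
2H = (18, 30).
Finally 4G + 2H:
(23, 25) + (18, 30). λ = (30 - 25)/(18 - 23) ≡ 5/26 mod 31. 26⁻¹ ≡ 6 (mod 31), so λ ≡ 30.
  x = λ² - 23 - 18 = 900 - 41 ≡ 22; y = λ·(23 - 22) - 25 ≡ 5. → (22, 5)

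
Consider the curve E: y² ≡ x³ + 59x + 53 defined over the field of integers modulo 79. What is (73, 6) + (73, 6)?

(57, 6)

tangent at (73, 6): λ = (3·73² + 59)/(2·6) ≡ 9/12. 12⁻¹ ≡ 33 (mod 79), so λ ≡ 9·33 ≡ 60.
  x = λ² - 73 - 73 = 3600 - 146 ≡ 57; y = λ·(73 - 57) - 6 ≡ 6. → (57, 6)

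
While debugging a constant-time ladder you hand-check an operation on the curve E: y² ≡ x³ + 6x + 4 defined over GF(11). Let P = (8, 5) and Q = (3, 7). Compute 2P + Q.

First 2P:
Repeated addition: build up to 2P.
2P: tangent at (8, 5): λ = (3·8² + 6)/(2·5) ≡ 0/10. 10⁻¹ ≡ 10 (mod 11), so λ ≡ 0·10 ≡ 0.
  x = λ² - 8 - 8 = 0 - 16 ≡ 6; y = λ·(8 - 6) - 5 ≡ 6. → (6, 6)
2P = (6, 6).
Finally 2P + Q:
(6, 6) + (3, 7). λ = (7 - 6)/(3 - 6) ≡ 1/8 mod 11. 8⁻¹ ≡ 7 (mod 11), so λ ≡ 7.
  x = λ² - 6 - 3 = 49 - 9 ≡ 7; y = λ·(6 - 7) - 6 ≡ 9. → (7, 9)

(7, 9)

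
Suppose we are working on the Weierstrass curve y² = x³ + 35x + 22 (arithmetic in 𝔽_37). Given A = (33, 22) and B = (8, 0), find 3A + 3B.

(2, 27)

First 3A:
Repeated addition: build up to 3A.
2A: tangent at (33, 22): λ = (3·33² + 35)/(2·22) ≡ 9/7. 7⁻¹ ≡ 16 (mod 37), so λ ≡ 9·16 ≡ 33.
  x = λ² - 33 - 33 = 1089 - 66 ≡ 24; y = λ·(33 - 24) - 22 ≡ 16. → (24, 16)
3A: (24, 16) + (33, 22). λ = (22 - 16)/(33 - 24) ≡ 6/9 mod 37. 9⁻¹ ≡ 33 (mod 37) since 9·33 = 297 ≡ 1, so λ ≡ 13.
  x = λ² - 24 - 33 = 169 - 57 ≡ 1; y = λ·(24 - 1) - 16 ≡ 24. → (1, 24)
3A = (1, 24).
Next 3B:
Repeated addition: build up to 3B.
2B: (8, 0) + (8, 0): same x and y₁ ≡ -y₂, so the sum is ∞.
3B: ∞ + (8, 0) = (8, 0) (identity).
3B = (8, 0).
Finally 3A + 3B:
(1, 24) + (8, 0). λ = (0 - 24)/(8 - 1) ≡ 13/7 mod 37. 7⁻¹ ≡ 16 (mod 37), so λ ≡ 23.
  x = λ² - 1 - 8 = 529 - 9 ≡ 2; y = λ·(1 - 2) - 24 ≡ 27. → (2, 27)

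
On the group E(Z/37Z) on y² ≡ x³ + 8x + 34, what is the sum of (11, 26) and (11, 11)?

The two points share x = 11 and their y-coordinates satisfy 26 + 11 ≡ 0 (mod 37), so they are inverses. Their sum is O.

O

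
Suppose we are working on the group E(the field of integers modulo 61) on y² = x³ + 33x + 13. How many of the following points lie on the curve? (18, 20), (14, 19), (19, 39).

2

(18, 20): 20² ≡ 34, rhs ≡ 34 → on.
(14, 19): 19² ≡ 56, rhs ≡ 47 → off.
(19, 39): 39² ≡ 57, rhs ≡ 57 → on.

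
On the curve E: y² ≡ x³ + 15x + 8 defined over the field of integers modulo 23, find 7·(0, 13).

(0, 10)

Write P = (0, 13).
Double-and-add on 7 = (111)₂. Start with P = (0, 13) for the leading 1-bit.
double: tangent at (0, 13): λ = (3·0² + 15)/(2·13) ≡ 15/3. 3⁻¹ ≡ 8 (mod 23), so λ ≡ 15·8 ≡ 5.
  x = λ² - 0 - 0 = 25 - 0 ≡ 2; y = λ·(0 - 2) - 13 ≡ 0. → (2, 0)
add P: (2, 0) + (0, 13). λ = (13 - 0)/(0 - 2) ≡ 13/21 mod 23. 21⁻¹ ≡ 11 (mod 23) since 21·11 = 231 ≡ 1, so λ ≡ 5.
  x = λ² - 2 - 0 = 25 - 2 ≡ 0; y = λ·(2 - 0) - 0 ≡ 10. → (0, 10)
double: tangent at (0, 10): λ = (3·0² + 15)/(2·10) ≡ 15/20. 20⁻¹ ≡ 15 (mod 23) since 20·15 = 300 ≡ 1, so λ ≡ 15·15 ≡ 18.
  x = λ² - 0 - 0 = 324 - 0 ≡ 2; y = λ·(0 - 2) - 10 ≡ 0. → (2, 0)
add P: (2, 0) + (0, 13). λ = (13 - 0)/(0 - 2) ≡ 13/21 mod 23. 21⁻¹ ≡ 11 (mod 23), so λ ≡ 5.
  x = λ² - 2 - 0 = 25 - 2 ≡ 0; y = λ·(2 - 0) - 0 ≡ 10. → (0, 10)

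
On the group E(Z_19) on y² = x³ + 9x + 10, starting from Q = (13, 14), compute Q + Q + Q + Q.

Repeated addition: build up to 4Q.
2Q: tangent at (13, 14): λ = (3·13² + 9)/(2·14) ≡ 3/9. 9⁻¹ ≡ 17 (mod 19) since 9·17 = 153 ≡ 1, so λ ≡ 3·17 ≡ 13.
  x = λ² - 13 - 13 = 169 - 26 ≡ 10; y = λ·(13 - 10) - 14 ≡ 6. → (10, 6)
3Q: (10, 6) + (13, 14). λ = (14 - 6)/(13 - 10) ≡ 8/3 mod 19. 3⁻¹ ≡ 13 (mod 19) since 3·13 = 39 ≡ 1, so λ ≡ 9.
  x = λ² - 10 - 13 = 81 - 23 ≡ 1; y = λ·(10 - 1) - 6 ≡ 18. → (1, 18)
4Q: (1, 18) + (13, 14). λ = (14 - 18)/(13 - 1) ≡ 15/12 mod 19. 12⁻¹ ≡ 8 (mod 19), so λ ≡ 6.
  x = λ² - 1 - 13 = 36 - 14 ≡ 3; y = λ·(1 - 3) - 18 ≡ 8. → (3, 8)

(3, 8)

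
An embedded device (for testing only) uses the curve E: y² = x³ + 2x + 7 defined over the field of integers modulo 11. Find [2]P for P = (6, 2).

tangent at (6, 2): λ = (3·6² + 2)/(2·2) ≡ 0/4. 4⁻¹ ≡ 3 (mod 11), so λ ≡ 0·3 ≡ 0.
  x = λ² - 6 - 6 = 0 - 12 ≡ 10; y = λ·(6 - 10) - 2 ≡ 9. → (10, 9)

(10, 9)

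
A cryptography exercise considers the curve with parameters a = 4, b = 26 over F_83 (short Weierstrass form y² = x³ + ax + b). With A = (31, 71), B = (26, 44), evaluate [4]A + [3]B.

(57, 5)

First 4A:
Repeated addition: build up to 4A.
2A: tangent at (31, 71): λ = (3·31² + 4)/(2·71) ≡ 65/59. 59⁻¹ ≡ 38 (mod 83) since 59·38 = 2242 ≡ 1, so λ ≡ 65·38 ≡ 63.
  x = λ² - 31 - 31 = 3969 - 62 ≡ 6; y = λ·(31 - 6) - 71 ≡ 10. → (6, 10)
3A: (6, 10) + (31, 71). λ = (71 - 10)/(31 - 6) ≡ 61/25 mod 83. 25⁻¹ ≡ 10 (mod 83) since 25·10 = 250 ≡ 1, so λ ≡ 29.
  x = λ² - 6 - 31 = 841 - 37 ≡ 57; y = λ·(6 - 57) - 10 ≡ 5. → (57, 5)
4A: (57, 5) + (31, 71). λ = (71 - 5)/(31 - 57) ≡ 66/57 mod 83. 57⁻¹ ≡ 67 (mod 83), so λ ≡ 23.
  x = λ² - 57 - 31 = 529 - 88 ≡ 26; y = λ·(57 - 26) - 5 ≡ 44. → (26, 44)
4A = (26, 44).
Next 3B:
Repeated addition: build up to 3B.
2B: tangent at (26, 44): λ = (3·26² + 4)/(2·44) ≡ 40/5. 5⁻¹ ≡ 50 (mod 83), so λ ≡ 40·50 ≡ 8.
  x = λ² - 26 - 26 = 64 - 52 ≡ 12; y = λ·(26 - 12) - 44 ≡ 68. → (12, 68)
3B: (12, 68) + (26, 44). λ = (44 - 68)/(26 - 12) ≡ 59/14 mod 83. 14⁻¹ ≡ 6 (mod 83), so λ ≡ 22.
  x = λ² - 12 - 26 = 484 - 38 ≡ 31; y = λ·(12 - 31) - 68 ≡ 12. → (31, 12)
3B = (31, 12).
Finally 4A + 3B:
(26, 44) + (31, 12). λ = (12 - 44)/(31 - 26) ≡ 51/5 mod 83. 5⁻¹ ≡ 50 (mod 83), so λ ≡ 60.
  x = λ² - 26 - 31 = 3600 - 57 ≡ 57; y = λ·(26 - 57) - 44 ≡ 5. → (57, 5)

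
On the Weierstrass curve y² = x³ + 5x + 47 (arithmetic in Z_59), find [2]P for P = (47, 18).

tangent at (47, 18): λ = (3·47² + 5)/(2·18) ≡ 24/36. 36⁻¹ ≡ 41 (mod 59) since 36·41 = 1476 ≡ 1, so λ ≡ 24·41 ≡ 40.
  x = λ² - 47 - 47 = 1600 - 94 ≡ 31; y = λ·(47 - 31) - 18 ≡ 32. → (31, 32)

(31, 32)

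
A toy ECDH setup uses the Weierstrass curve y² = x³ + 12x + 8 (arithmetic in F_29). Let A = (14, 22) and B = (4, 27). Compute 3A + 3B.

First 3A:
Repeated addition: build up to 3A.
2A: tangent at (14, 22): λ = (3·14² + 12)/(2·22) ≡ 20/15. 15⁻¹ ≡ 2 (mod 29), so λ ≡ 20·2 ≡ 11.
  x = λ² - 14 - 14 = 121 - 28 ≡ 6; y = λ·(14 - 6) - 22 ≡ 8. → (6, 8)
3A: (6, 8) + (14, 22). λ = (22 - 8)/(14 - 6) ≡ 14/8 mod 29. 8⁻¹ ≡ 11 (mod 29) since 8·11 = 88 ≡ 1, so λ ≡ 9.
  x = λ² - 6 - 14 = 81 - 20 ≡ 3; y = λ·(6 - 3) - 8 ≡ 19. → (3, 19)
3A = (3, 19).
Next 3B:
Repeated addition: build up to 3B.
2B: tangent at (4, 27): λ = (3·4² + 12)/(2·27) ≡ 2/25. 25⁻¹ ≡ 7 (mod 29), so λ ≡ 2·7 ≡ 14.
  x = λ² - 4 - 4 = 196 - 8 ≡ 14; y = λ·(4 - 14) - 27 ≡ 7. → (14, 7)
3B: (14, 7) + (4, 27). λ = (27 - 7)/(4 - 14) ≡ 20/19 mod 29. 19⁻¹ ≡ 26 (mod 29), so λ ≡ 27.
  x = λ² - 14 - 4 = 729 - 18 ≡ 15; y = λ·(14 - 15) - 7 ≡ 24. → (15, 24)
3B = (15, 24).
Finally 3A + 3B:
(3, 19) + (15, 24). λ = (24 - 19)/(15 - 3) ≡ 5/12 mod 29. 12⁻¹ ≡ 17 (mod 29) since 12·17 = 204 ≡ 1, so λ ≡ 27.
  x = λ² - 3 - 15 = 729 - 18 ≡ 15; y = λ·(3 - 15) - 19 ≡ 5. → (15, 5)

(15, 5)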